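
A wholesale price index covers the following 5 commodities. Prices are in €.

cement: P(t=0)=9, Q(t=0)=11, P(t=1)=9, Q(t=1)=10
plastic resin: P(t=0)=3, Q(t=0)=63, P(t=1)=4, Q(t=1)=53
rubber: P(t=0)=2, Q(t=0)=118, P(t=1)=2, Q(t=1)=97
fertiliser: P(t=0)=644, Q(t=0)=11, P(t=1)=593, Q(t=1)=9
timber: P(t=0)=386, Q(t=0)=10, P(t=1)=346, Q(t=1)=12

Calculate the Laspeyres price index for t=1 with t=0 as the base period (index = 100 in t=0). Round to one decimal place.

Laspeyres price index uses base-period quantities as weights.
ΣP(t=1)·Q(t=0) = 9×11 + 4×63 + 2×118 + 593×11 + 346×10 = 99 + 252 + 236 + 6523 + 3460 = 10570
ΣP(t=0)·Q(t=0) = 9×11 + 3×63 + 2×118 + 644×11 + 386×10 = 99 + 189 + 236 + 7084 + 3860 = 11468
Index = 10570 / 11468 × 100 = 92.1695

92.2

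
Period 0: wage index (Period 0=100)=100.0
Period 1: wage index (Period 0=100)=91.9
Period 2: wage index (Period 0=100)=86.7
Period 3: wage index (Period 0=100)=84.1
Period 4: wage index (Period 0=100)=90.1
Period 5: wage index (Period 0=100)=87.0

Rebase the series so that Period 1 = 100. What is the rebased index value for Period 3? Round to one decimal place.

Rebased(Period 3) = 84.1 / 91.9 × 100 = 91.5125

91.5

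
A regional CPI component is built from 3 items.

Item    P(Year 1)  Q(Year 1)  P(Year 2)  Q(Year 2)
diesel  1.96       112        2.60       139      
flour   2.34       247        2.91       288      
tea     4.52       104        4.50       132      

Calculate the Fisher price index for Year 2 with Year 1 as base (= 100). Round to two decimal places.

Laspeyres component (base-period weights):
ΣP(Year 2)Q(Year 1) = 2.60×112 + 2.91×247 + 4.50×104 = 291.2 + 718.77 + 468 = 1477.97
ΣP(Year 1)Q(Year 1) = 1.96×112 + 2.34×247 + 4.52×104 = 219.52 + 577.98 + 470.08 = 1267.58
L = 1477.97 / 1267.58 × 100 = 116.5978
Paasche component (current-period weights):
ΣP(Year 2)Q(Year 2) = 2.60×139 + 2.91×288 + 4.50×132 = 361.4 + 838.08 + 594 = 1793.48
ΣP(Year 1)Q(Year 2) = 1.96×139 + 2.34×288 + 4.52×132 = 272.44 + 673.92 + 596.64 = 1543
P = 1793.48 / 1543 × 100 = 116.2333
Fisher = √(L × P) = √(116.5978 × 116.2333) = 116.4154

116.42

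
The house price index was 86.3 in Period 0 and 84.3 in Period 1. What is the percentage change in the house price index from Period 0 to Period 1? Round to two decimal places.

Change = (84.3 − 86.3) / 86.3 × 100
       = -2.0 / 86.3 × 100 = -2.3175%

-2.32%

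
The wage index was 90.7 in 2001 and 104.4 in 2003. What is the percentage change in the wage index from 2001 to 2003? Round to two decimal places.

15.10%

Change = (104.4 − 90.7) / 90.7 × 100
       = 13.7 / 90.7 × 100 = 15.1047%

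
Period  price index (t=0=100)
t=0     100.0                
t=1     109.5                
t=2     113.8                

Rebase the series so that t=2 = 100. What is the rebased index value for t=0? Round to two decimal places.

Rebased(t=0) = 100.0 / 113.8 × 100 = 87.8735

87.87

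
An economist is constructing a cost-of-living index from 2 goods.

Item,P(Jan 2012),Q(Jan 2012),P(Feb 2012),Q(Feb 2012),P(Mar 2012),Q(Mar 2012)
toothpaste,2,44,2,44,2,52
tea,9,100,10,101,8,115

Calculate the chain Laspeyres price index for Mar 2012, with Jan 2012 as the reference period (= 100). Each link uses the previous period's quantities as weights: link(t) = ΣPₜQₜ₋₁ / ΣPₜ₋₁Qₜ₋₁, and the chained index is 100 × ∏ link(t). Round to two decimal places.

Link Jan 2012→Feb 2012:
ΣP(Feb 2012)Q(Jan 2012) = 2×44 + 10×100 = 88 + 1000 = 1088
ΣP(Jan 2012)Q(Jan 2012) = 2×44 + 9×100 = 88 + 900 = 988
link = 1088/988 = 1.101215
Link Feb 2012→Mar 2012:
ΣP(Mar 2012)Q(Feb 2012) = 2×44 + 8×101 = 88 + 808 = 896
ΣP(Feb 2012)Q(Feb 2012) = 2×44 + 10×101 = 88 + 1010 = 1098
link = 896/1098 = 0.816029
Chained index = 100 × 1.101215 × 0.816029 = 89.8623

89.86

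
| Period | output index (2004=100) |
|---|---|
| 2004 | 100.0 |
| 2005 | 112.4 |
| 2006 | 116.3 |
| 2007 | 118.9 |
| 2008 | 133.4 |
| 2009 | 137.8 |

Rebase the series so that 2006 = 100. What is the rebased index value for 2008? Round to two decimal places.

114.70

Rebased(2008) = 133.4 / 116.3 × 100 = 114.7034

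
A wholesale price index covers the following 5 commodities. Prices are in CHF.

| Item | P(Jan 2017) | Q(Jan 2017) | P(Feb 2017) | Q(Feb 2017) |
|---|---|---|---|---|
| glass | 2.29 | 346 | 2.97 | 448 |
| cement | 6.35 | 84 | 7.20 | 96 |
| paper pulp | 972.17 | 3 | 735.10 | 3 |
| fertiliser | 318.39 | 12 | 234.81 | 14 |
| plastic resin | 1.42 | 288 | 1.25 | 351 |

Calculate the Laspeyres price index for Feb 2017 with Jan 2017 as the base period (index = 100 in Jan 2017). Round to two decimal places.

82.81

Laspeyres price index uses base-period quantities as weights.
ΣP(Feb 2017)·Q(Jan 2017) = 2.97×346 + 7.20×84 + 735.10×3 + 234.81×12 + 1.25×288 = 1027.62 + 604.8 + 2205.3 + 2817.72 + 360 = 7015.44
ΣP(Jan 2017)·Q(Jan 2017) = 2.29×346 + 6.35×84 + 972.17×3 + 318.39×12 + 1.42×288 = 792.34 + 533.4 + 2916.51 + 3820.68 + 408.96 = 8471.89
Index = 7015.44 / 8471.89 × 100 = 82.8084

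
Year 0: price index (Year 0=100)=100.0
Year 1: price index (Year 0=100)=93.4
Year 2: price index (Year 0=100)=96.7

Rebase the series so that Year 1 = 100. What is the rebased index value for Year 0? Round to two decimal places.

Rebased(Year 0) = 100.0 / 93.4 × 100 = 107.0664

107.07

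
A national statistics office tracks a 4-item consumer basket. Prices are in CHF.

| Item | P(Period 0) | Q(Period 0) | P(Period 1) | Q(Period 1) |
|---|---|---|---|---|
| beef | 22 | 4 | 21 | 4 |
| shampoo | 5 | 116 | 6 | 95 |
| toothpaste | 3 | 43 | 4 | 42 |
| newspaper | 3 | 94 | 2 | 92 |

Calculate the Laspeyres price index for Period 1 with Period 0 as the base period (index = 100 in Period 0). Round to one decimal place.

Laspeyres price index uses base-period quantities as weights.
ΣP(Period 1)·Q(Period 0) = 21×4 + 6×116 + 4×43 + 2×94 = 84 + 696 + 172 + 188 = 1140
ΣP(Period 0)·Q(Period 0) = 22×4 + 5×116 + 3×43 + 3×94 = 88 + 580 + 129 + 282 = 1079
Index = 1140 / 1079 × 100 = 105.6534

105.7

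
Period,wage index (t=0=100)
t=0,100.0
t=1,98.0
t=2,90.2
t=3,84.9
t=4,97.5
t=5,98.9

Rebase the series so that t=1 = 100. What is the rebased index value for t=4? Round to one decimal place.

99.5

Rebased(t=4) = 97.5 / 98.0 × 100 = 99.4898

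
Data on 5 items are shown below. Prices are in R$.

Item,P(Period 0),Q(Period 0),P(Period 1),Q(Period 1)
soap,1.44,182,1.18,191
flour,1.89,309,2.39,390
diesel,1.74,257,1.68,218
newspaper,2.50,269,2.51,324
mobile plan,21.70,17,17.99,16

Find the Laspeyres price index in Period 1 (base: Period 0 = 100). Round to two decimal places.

101.34

Laspeyres price index uses base-period quantities as weights.
ΣP(Period 1)·Q(Period 0) = 1.18×182 + 2.39×309 + 1.68×257 + 2.51×269 + 17.99×17 = 214.76 + 738.51 + 431.76 + 675.19 + 305.83 = 2366.05
ΣP(Period 0)·Q(Period 0) = 1.44×182 + 1.89×309 + 1.74×257 + 2.50×269 + 21.70×17 = 262.08 + 584.01 + 447.18 + 672.5 + 368.9 = 2334.67
Index = 2366.05 / 2334.67 × 100 = 101.3441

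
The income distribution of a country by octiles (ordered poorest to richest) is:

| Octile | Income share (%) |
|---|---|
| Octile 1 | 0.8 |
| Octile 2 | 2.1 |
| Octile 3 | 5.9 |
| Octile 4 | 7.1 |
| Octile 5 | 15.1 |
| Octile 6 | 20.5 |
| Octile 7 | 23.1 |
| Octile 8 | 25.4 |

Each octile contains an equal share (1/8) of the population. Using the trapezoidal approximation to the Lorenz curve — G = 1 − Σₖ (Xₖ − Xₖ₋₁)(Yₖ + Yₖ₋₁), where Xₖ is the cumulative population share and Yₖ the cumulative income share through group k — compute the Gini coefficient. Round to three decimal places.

0.411

Cumulative income shares Yₖ: 0.0080, 0.0290, 0.0880, 0.1590, 0.3100, 0.5150, 0.7460, 1.0000
Σ (Xₖ−Xₖ₋₁)(Yₖ+Yₖ₋₁) = (1/8)(0.0080+0.0000) + (1/8)(0.0290+0.0080) + (1/8)(0.0880+0.0290) + (1/8)(0.1590+0.0880) + (1/8)(0.3100+0.1590) + (1/8)(0.5150+0.3100) + (1/8)(0.7460+0.5150) + (1/8)(1.0000+0.7460)
  = 0.0010 + 0.0046 + 0.0146 + 0.0309 + 0.0586 + 0.1031 + 0.1576 + 0.2182 = 0.5887
G = 1 − 0.5887 = 0.4113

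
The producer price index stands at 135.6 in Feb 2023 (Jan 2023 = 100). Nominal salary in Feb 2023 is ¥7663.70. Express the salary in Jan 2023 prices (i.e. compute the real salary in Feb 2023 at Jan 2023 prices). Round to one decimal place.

Real = Nominal ÷ (Index/100) = 7663.70 ÷ (135.6/100)
     = 7663.70 ÷ 1.356 = 5651.6962

5651.7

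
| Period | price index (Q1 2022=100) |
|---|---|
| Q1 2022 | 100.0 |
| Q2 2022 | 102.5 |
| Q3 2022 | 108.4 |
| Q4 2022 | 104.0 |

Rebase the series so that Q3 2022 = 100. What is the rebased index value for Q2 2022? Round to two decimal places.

94.56

Rebased(Q2 2022) = 102.5 / 108.4 × 100 = 94.5572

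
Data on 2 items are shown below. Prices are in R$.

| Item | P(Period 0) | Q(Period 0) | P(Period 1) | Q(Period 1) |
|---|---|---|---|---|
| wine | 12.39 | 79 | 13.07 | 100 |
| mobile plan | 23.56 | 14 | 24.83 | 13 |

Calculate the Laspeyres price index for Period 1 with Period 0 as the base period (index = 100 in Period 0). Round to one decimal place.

Laspeyres price index uses base-period quantities as weights.
ΣP(Period 1)·Q(Period 0) = 13.07×79 + 24.83×14 = 1032.53 + 347.62 = 1380.15
ΣP(Period 0)·Q(Period 0) = 12.39×79 + 23.56×14 = 978.81 + 329.84 = 1308.65
Index = 1380.15 / 1308.65 × 100 = 105.4636

105.5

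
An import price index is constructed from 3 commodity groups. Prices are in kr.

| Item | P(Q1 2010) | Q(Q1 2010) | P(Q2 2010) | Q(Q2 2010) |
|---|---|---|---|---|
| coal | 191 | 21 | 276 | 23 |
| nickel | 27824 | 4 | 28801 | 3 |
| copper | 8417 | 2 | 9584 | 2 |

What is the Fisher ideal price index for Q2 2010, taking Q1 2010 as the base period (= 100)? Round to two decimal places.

106.48

Laspeyres component (base-period weights):
ΣP(Q2 2010)Q(Q1 2010) = 276×21 + 28801×4 + 9584×2 = 5796 + 115204 + 19168 = 140168
ΣP(Q1 2010)Q(Q1 2010) = 191×21 + 27824×4 + 8417×2 = 4011 + 111296 + 16834 = 132141
L = 140168 / 132141 × 100 = 106.0746
Paasche component (current-period weights):
ΣP(Q2 2010)Q(Q2 2010) = 276×23 + 28801×3 + 9584×2 = 6348 + 86403 + 19168 = 111919
ΣP(Q1 2010)Q(Q2 2010) = 191×23 + 27824×3 + 8417×2 = 4393 + 83472 + 16834 = 104699
P = 111919 / 104699 × 100 = 106.8960
Fisher = √(L × P) = √(106.0746 × 106.8960) = 106.4845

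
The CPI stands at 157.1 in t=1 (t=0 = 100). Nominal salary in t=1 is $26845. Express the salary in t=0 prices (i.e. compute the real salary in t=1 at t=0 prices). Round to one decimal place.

17087.8

Real = Nominal ÷ (Index/100) = 26845 ÷ (157.1/100)
     = 26845 ÷ 1.571 = 17087.8421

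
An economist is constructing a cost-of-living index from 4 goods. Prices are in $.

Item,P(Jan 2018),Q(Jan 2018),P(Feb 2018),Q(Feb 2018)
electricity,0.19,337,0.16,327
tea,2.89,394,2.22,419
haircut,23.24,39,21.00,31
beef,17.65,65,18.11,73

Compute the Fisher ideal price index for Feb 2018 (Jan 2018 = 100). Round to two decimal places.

Laspeyres component (base-period weights):
ΣP(Feb 2018)Q(Jan 2018) = 0.16×337 + 2.22×394 + 21.00×39 + 18.11×65 = 53.92 + 874.68 + 819 + 1177.15 = 2924.75
ΣP(Jan 2018)Q(Jan 2018) = 0.19×337 + 2.89×394 + 23.24×39 + 17.65×65 = 64.03 + 1138.66 + 906.36 + 1147.25 = 3256.3
L = 2924.75 / 3256.3 × 100 = 89.8182
Paasche component (current-period weights):
ΣP(Feb 2018)Q(Feb 2018) = 0.16×327 + 2.22×419 + 21.00×31 + 18.11×73 = 52.32 + 930.18 + 651 + 1322.03 = 2955.53
ΣP(Jan 2018)Q(Feb 2018) = 0.19×327 + 2.89×419 + 23.24×31 + 17.65×73 = 62.13 + 1210.91 + 720.44 + 1288.45 = 3281.93
P = 2955.53 / 3281.93 × 100 = 90.0546
Fisher = √(L × P) = √(89.8182 × 90.0546) = 89.9363

89.94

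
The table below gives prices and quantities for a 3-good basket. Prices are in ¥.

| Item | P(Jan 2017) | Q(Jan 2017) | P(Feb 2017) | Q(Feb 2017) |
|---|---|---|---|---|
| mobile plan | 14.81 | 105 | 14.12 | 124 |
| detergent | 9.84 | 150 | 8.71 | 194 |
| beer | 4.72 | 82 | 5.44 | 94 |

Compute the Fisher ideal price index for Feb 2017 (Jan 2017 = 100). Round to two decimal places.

94.49

Laspeyres component (base-period weights):
ΣP(Feb 2017)Q(Jan 2017) = 14.12×105 + 8.71×150 + 5.44×82 = 1482.6 + 1306.5 + 446.08 = 3235.18
ΣP(Jan 2017)Q(Jan 2017) = 14.81×105 + 9.84×150 + 4.72×82 = 1555.05 + 1476 + 387.04 = 3418.09
L = 3235.18 / 3418.09 × 100 = 94.6488
Paasche component (current-period weights):
ΣP(Feb 2017)Q(Feb 2017) = 14.12×124 + 8.71×194 + 5.44×94 = 1750.88 + 1689.74 + 511.36 = 3951.98
ΣP(Jan 2017)Q(Feb 2017) = 14.81×124 + 9.84×194 + 4.72×94 = 1836.44 + 1908.96 + 443.68 = 4189.08
P = 3951.98 / 4189.08 × 100 = 94.3400
Fisher = √(L × P) = √(94.6488 × 94.3400) = 94.4943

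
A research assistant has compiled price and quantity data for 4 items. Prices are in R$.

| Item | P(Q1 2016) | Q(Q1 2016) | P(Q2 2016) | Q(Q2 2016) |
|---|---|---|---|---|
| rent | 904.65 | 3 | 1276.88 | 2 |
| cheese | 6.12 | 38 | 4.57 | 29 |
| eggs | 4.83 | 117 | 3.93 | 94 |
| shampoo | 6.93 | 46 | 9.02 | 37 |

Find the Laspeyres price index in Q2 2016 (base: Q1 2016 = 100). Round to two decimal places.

127.38

Laspeyres price index uses base-period quantities as weights.
ΣP(Q2 2016)·Q(Q1 2016) = 1276.88×3 + 4.57×38 + 3.93×117 + 9.02×46 = 3830.64 + 173.66 + 459.81 + 414.92 = 4879.03
ΣP(Q1 2016)·Q(Q1 2016) = 904.65×3 + 6.12×38 + 4.83×117 + 6.93×46 = 2713.95 + 232.56 + 565.11 + 318.78 = 3830.4
Index = 4879.03 / 3830.4 × 100 = 127.3765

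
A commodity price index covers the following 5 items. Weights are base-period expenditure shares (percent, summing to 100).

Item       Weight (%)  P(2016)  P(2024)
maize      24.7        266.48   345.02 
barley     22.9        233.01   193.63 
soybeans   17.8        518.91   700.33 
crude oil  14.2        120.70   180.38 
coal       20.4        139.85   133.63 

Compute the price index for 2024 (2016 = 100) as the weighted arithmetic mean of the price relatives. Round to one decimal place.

maize: 24.7 × (345.02/266.48) = 24.7 × 1.294731 = 31.9799
barley: 22.9 × (193.63/233.01) = 22.9 × 0.830994 = 19.0298
soybeans: 17.8 × (700.33/518.91) = 17.8 × 1.349617 = 24.0232
crude oil: 14.2 × (180.38/120.70) = 14.2 × 1.494449 = 21.2212
coal: 20.4 × (133.63/139.85) = 20.4 × 0.955524 = 19.4927
Index = Σ wᵢ·(p₁ᵢ/p₀ᵢ) = 31.9799 + 19.0298 + 24.0232 + 21.2212 + 19.4927 = 115.7467

115.7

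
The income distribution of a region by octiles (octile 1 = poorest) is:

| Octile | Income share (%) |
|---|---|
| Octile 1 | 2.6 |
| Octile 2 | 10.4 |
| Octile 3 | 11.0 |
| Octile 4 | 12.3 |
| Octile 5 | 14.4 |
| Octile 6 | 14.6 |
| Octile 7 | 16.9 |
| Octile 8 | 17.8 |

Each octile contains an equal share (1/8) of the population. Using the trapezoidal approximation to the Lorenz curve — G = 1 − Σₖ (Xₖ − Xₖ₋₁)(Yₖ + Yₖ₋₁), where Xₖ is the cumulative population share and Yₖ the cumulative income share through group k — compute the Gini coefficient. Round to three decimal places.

Cumulative income shares Yₖ: 0.0260, 0.1300, 0.2400, 0.3630, 0.5070, 0.6530, 0.8220, 1.0000
Σ (Xₖ−Xₖ₋₁)(Yₖ+Yₖ₋₁) = (1/8)(0.0260+0.0000) + (1/8)(0.1300+0.0260) + (1/8)(0.2400+0.1300) + (1/8)(0.3630+0.2400) + (1/8)(0.5070+0.3630) + (1/8)(0.6530+0.5070) + (1/8)(0.8220+0.6530) + (1/8)(1.0000+0.8220)
  = 0.0033 + 0.0195 + 0.0462 + 0.0754 + 0.1087 + 0.1450 + 0.1844 + 0.2278 = 0.8103
G = 1 − 0.8103 = 0.1897

0.190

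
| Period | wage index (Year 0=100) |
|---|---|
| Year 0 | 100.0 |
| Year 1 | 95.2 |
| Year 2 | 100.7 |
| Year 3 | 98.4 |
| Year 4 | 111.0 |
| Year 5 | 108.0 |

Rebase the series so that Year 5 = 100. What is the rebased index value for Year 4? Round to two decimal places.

102.78

Rebased(Year 4) = 111.0 / 108.0 × 100 = 102.7778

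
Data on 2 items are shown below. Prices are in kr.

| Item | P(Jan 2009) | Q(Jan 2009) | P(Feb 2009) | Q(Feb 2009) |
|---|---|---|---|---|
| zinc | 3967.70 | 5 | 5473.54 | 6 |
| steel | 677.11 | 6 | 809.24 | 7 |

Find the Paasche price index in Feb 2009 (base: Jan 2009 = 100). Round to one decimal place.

Paasche price index uses current-period quantities as weights.
ΣP(Feb 2009)·Q(Feb 2009) = 5473.54×6 + 809.24×7 = 32841.24 + 5664.68 = 38505.92
ΣP(Jan 2009)·Q(Feb 2009) = 3967.70×6 + 677.11×7 = 23806.2 + 4739.77 = 28545.97
Index = 38505.92 / 28545.97 × 100 = 134.8909

134.9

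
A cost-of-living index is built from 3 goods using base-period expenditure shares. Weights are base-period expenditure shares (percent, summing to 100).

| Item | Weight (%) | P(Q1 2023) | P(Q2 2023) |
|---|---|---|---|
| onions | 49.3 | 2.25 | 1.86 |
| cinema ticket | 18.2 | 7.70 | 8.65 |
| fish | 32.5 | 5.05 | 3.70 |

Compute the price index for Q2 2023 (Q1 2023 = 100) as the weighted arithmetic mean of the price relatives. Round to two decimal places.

85.01

onions: 49.3 × (1.86/2.25) = 49.3 × 0.826667 = 40.7547
cinema ticket: 18.2 × (8.65/7.70) = 18.2 × 1.123377 = 20.4455
fish: 32.5 × (3.70/5.05) = 32.5 × 0.732673 = 23.8119
Index = Σ wᵢ·(p₁ᵢ/p₀ᵢ) = 40.7547 + 20.4455 + 23.8119 = 85.0120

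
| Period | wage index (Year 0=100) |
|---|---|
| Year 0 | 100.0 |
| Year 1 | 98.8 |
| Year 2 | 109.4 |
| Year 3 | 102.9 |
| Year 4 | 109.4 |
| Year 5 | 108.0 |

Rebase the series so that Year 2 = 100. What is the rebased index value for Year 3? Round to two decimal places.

Rebased(Year 3) = 102.9 / 109.4 × 100 = 94.0585

94.06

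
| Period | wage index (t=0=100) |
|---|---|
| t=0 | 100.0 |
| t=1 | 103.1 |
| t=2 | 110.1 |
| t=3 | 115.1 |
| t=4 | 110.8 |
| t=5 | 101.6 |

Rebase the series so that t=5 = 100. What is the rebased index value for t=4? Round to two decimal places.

Rebased(t=4) = 110.8 / 101.6 × 100 = 109.0551

109.06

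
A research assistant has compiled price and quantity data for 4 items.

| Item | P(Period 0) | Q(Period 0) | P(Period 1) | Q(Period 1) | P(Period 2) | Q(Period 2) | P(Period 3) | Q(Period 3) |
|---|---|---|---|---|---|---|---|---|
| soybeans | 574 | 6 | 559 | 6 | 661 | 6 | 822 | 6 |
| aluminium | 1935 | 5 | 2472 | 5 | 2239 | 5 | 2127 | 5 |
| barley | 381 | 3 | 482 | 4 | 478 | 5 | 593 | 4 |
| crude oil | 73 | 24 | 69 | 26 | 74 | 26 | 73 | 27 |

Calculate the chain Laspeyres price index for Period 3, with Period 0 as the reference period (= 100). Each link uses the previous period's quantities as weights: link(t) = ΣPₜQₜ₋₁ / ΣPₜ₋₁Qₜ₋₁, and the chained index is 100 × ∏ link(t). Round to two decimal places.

120.47

Link Period 0→Period 1:
ΣP(Period 1)Q(Period 0) = 559×6 + 2472×5 + 482×3 + 69×24 = 3354 + 12360 + 1446 + 1656 = 18816
ΣP(Period 0)Q(Period 0) = 574×6 + 1935×5 + 381×3 + 73×24 = 3444 + 9675 + 1143 + 1752 = 16014
link = 18816/16014 = 1.174972
Link Period 1→Period 2:
ΣP(Period 2)Q(Period 1) = 661×6 + 2239×5 + 478×4 + 74×26 = 3966 + 11195 + 1912 + 1924 = 18997
ΣP(Period 1)Q(Period 1) = 559×6 + 2472×5 + 482×4 + 69×26 = 3354 + 12360 + 1928 + 1794 = 19436
link = 18997/19436 = 0.977413
Link Period 2→Period 3:
ΣP(Period 3)Q(Period 2) = 822×6 + 2127×5 + 593×5 + 73×26 = 4932 + 10635 + 2965 + 1898 = 20430
ΣP(Period 2)Q(Period 2) = 661×6 + 2239×5 + 478×5 + 74×26 = 3966 + 11195 + 2390 + 1924 = 19475
link = 20430/19475 = 1.049037
Chained index = 100 × 1.174972 × 0.977413 × 1.049037 = 120.4749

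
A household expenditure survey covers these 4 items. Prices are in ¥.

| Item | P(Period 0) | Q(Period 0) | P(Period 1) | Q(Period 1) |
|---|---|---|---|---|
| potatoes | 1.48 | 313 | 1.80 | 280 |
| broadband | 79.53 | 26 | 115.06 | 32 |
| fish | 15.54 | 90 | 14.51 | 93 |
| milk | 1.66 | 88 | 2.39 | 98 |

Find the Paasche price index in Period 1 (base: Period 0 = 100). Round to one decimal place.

Paasche price index uses current-period quantities as weights.
ΣP(Period 1)·Q(Period 1) = 1.80×280 + 115.06×32 + 14.51×93 + 2.39×98 = 504 + 3681.92 + 1349.43 + 234.22 = 5769.57
ΣP(Period 0)·Q(Period 1) = 1.48×280 + 79.53×32 + 15.54×93 + 1.66×98 = 414.4 + 2544.96 + 1445.22 + 162.68 = 4567.26
Index = 5769.57 / 4567.26 × 100 = 126.3245

126.3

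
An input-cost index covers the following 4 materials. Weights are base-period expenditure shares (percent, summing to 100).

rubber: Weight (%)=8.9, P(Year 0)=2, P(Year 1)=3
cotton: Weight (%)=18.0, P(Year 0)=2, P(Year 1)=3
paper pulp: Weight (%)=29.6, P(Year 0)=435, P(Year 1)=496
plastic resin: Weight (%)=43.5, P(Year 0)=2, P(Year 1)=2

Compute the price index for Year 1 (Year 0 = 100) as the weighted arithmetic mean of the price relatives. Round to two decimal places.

117.60

rubber: 8.9 × (3/2) = 8.9 × 1.500000 = 13.3500
cotton: 18.0 × (3/2) = 18.0 × 1.500000 = 27.0000
paper pulp: 29.6 × (496/435) = 29.6 × 1.140230 = 33.7508
plastic resin: 43.5 × (2/2) = 43.5 × 1.000000 = 43.5000
Index = Σ wᵢ·(p₁ᵢ/p₀ᵢ) = 13.3500 + 27.0000 + 33.7508 + 43.5000 = 117.6008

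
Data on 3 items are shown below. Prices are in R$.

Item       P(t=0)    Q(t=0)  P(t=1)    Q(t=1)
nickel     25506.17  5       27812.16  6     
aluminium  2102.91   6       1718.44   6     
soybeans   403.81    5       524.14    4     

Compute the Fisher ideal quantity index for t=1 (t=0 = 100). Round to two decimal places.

Laspeyres component (base-period weights):
ΣP(t=0)Q(t=1) = 25506.17×6 + 2102.91×6 + 403.81×4 = 153037.02 + 12617.46 + 1615.24 = 167269.72
ΣP(t=0)Q(t=0) = 25506.17×5 + 2102.91×6 + 403.81×5 = 127530.85 + 12617.46 + 2019.05 = 142167.36
L = 167269.72 / 142167.36 × 100 = 117.6569
Paasche component (current-period weights):
ΣP(t=1)Q(t=1) = 27812.16×6 + 1718.44×6 + 524.14×4 = 166872.96 + 10310.64 + 2096.56 = 179280.16
ΣP(t=1)Q(t=0) = 27812.16×5 + 1718.44×6 + 524.14×5 = 139060.8 + 10310.64 + 2620.7 = 151992.14
P = 179280.16 / 151992.14 × 100 = 117.9536
Fisher = √(L × P) = √(117.6569 × 117.9536) = 117.8051

117.81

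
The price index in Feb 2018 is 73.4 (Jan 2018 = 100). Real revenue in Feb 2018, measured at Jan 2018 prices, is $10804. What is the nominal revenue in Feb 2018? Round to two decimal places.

7930.14

Nominal = Real × (Index/100) = 10804 × (73.4/100)
        = 10804 × 0.734 = 7930.1360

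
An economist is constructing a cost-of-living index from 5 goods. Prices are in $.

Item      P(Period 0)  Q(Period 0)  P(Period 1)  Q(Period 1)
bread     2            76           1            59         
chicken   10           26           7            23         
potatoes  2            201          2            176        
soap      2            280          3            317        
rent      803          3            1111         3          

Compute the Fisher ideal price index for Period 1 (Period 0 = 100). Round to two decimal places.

Laspeyres component (base-period weights):
ΣP(Period 1)Q(Period 0) = 1×76 + 7×26 + 2×201 + 3×280 + 1111×3 = 76 + 182 + 402 + 840 + 3333 = 4833
ΣP(Period 0)Q(Period 0) = 2×76 + 10×26 + 2×201 + 2×280 + 803×3 = 152 + 260 + 402 + 560 + 2409 = 3783
L = 4833 / 3783 × 100 = 127.7557
Paasche component (current-period weights):
ΣP(Period 1)Q(Period 1) = 1×59 + 7×23 + 2×176 + 3×317 + 1111×3 = 59 + 161 + 352 + 951 + 3333 = 4856
ΣP(Period 0)Q(Period 1) = 2×59 + 10×23 + 2×176 + 2×317 + 803×3 = 118 + 230 + 352 + 634 + 2409 = 3743
P = 4856 / 3743 × 100 = 129.7355
Fisher = √(L × P) = √(127.7557 × 129.7355) = 128.7418

128.74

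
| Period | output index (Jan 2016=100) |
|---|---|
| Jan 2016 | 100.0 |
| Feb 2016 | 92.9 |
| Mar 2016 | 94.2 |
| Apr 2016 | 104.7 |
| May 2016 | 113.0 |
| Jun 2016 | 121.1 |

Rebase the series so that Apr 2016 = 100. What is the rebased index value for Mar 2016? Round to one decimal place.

Rebased(Mar 2016) = 94.2 / 104.7 × 100 = 89.9713

90.0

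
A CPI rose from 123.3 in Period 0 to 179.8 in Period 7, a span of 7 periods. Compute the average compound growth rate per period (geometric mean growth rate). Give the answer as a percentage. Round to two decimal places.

Growth factor = (179.8/123.3)^(1/7) = (1.458232)^(1/7) = 1.055368
Growth rate = 1.055368 − 1 = 0.055368 = 5.5368%

5.54%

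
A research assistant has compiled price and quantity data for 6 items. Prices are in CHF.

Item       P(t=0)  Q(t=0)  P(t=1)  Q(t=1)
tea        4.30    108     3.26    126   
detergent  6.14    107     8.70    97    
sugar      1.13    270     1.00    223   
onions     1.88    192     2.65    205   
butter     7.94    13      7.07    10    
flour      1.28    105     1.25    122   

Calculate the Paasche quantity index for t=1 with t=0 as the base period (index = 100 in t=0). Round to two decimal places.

98.21

Paasche quantity index uses current-period prices as weights.
ΣP(t=1)·Q(t=1) = 3.26×126 + 8.70×97 + 1.00×223 + 2.65×205 + 7.07×10 + 1.25×122 = 410.76 + 843.9 + 223 + 543.25 + 70.7 + 152.5 = 2244.11
ΣP(t=1)·Q(t=0) = 3.26×108 + 8.70×107 + 1.00×270 + 2.65×192 + 7.07×13 + 1.25×105 = 352.08 + 930.9 + 270 + 508.8 + 91.91 + 131.25 = 2284.94
Index = 2244.11 / 2284.94 × 100 = 98.2131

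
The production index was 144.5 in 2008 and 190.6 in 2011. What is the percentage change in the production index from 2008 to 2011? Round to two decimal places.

Change = (190.6 − 144.5) / 144.5 × 100
       = 46.1 / 144.5 × 100 = 31.9031%

31.90%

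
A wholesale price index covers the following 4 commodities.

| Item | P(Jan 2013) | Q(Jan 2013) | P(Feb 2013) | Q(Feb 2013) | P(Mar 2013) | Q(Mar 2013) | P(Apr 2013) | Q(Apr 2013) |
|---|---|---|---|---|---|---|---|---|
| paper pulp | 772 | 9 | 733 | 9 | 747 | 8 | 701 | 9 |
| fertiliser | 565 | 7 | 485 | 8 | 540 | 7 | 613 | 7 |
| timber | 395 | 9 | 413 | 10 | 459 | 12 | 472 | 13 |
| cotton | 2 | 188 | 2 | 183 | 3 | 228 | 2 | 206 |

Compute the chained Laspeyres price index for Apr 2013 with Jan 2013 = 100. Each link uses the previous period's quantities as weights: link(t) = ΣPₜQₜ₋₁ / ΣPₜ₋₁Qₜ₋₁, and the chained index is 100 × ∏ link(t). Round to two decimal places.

Link Jan 2013→Feb 2013:
ΣP(Feb 2013)Q(Jan 2013) = 733×9 + 485×7 + 413×9 + 2×188 = 6597 + 3395 + 3717 + 376 = 14085
ΣP(Jan 2013)Q(Jan 2013) = 772×9 + 565×7 + 395×9 + 2×188 = 6948 + 3955 + 3555 + 376 = 14834
link = 14085/14834 = 0.949508
Link Feb 2013→Mar 2013:
ΣP(Mar 2013)Q(Feb 2013) = 747×9 + 540×8 + 459×10 + 3×183 = 6723 + 4320 + 4590 + 549 = 16182
ΣP(Feb 2013)Q(Feb 2013) = 733×9 + 485×8 + 413×10 + 2×183 = 6597 + 3880 + 4130 + 366 = 14973
link = 16182/14973 = 1.080745
Link Mar 2013→Apr 2013:
ΣP(Apr 2013)Q(Mar 2013) = 701×8 + 613×7 + 472×12 + 2×228 = 5608 + 4291 + 5664 + 456 = 16019
ΣP(Mar 2013)Q(Mar 2013) = 747×8 + 540×7 + 459×12 + 3×228 = 5976 + 3780 + 5508 + 684 = 15948
link = 16019/15948 = 1.004452
Chained index = 100 × 0.949508 × 1.080745 × 1.004452 = 103.0745

103.07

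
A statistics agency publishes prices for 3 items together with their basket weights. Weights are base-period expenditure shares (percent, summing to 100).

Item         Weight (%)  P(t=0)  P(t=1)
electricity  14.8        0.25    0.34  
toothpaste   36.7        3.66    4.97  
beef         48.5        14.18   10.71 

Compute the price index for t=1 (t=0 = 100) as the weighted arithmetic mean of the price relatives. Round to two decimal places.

106.60

electricity: 14.8 × (0.34/0.25) = 14.8 × 1.360000 = 20.1280
toothpaste: 36.7 × (4.97/3.66) = 36.7 × 1.357923 = 49.8358
beef: 48.5 × (10.71/14.18) = 48.5 × 0.755289 = 36.6315
Index = Σ wᵢ·(p₁ᵢ/p₀ᵢ) = 20.1280 + 49.8358 + 36.6315 = 106.5953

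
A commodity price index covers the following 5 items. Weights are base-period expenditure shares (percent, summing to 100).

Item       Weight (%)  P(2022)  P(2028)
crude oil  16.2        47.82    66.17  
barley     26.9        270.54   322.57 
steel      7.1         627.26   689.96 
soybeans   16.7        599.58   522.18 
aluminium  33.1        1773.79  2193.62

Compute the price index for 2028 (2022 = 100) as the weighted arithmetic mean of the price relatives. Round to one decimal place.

crude oil: 16.2 × (66.17/47.82) = 16.2 × 1.383731 = 22.4164
barley: 26.9 × (322.57/270.54) = 26.9 × 1.192319 = 32.0734
steel: 7.1 × (689.96/627.26) = 7.1 × 1.099959 = 7.8097
soybeans: 16.7 × (522.18/599.58) = 16.7 × 0.870910 = 14.5442
aluminium: 33.1 × (2193.62/1773.79) = 33.1 × 1.236685 = 40.9343
Index = Σ wᵢ·(p₁ᵢ/p₀ᵢ) = 22.4164 + 32.0734 + 7.8097 + 14.5442 + 40.9343 = 117.7780

117.8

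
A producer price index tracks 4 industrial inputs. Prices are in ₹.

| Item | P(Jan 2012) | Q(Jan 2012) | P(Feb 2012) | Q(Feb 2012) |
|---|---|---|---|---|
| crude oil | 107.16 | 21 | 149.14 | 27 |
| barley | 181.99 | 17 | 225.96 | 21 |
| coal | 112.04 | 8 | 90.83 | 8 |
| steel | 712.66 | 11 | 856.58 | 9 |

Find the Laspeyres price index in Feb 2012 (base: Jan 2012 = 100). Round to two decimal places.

121.61

Laspeyres price index uses base-period quantities as weights.
ΣP(Feb 2012)·Q(Jan 2012) = 149.14×21 + 225.96×17 + 90.83×8 + 856.58×11 = 3131.94 + 3841.32 + 726.64 + 9422.38 = 17122.28
ΣP(Jan 2012)·Q(Jan 2012) = 107.16×21 + 181.99×17 + 112.04×8 + 712.66×11 = 2250.36 + 3093.83 + 896.32 + 7839.26 = 14079.77
Index = 17122.28 / 14079.77 × 100 = 121.6091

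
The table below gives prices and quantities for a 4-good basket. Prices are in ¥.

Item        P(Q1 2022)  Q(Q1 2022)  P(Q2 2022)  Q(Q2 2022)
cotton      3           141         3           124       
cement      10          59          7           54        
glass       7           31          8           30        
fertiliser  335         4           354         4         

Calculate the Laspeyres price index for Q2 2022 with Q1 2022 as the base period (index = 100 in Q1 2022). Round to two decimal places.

Laspeyres price index uses base-period quantities as weights.
ΣP(Q2 2022)·Q(Q1 2022) = 3×141 + 7×59 + 8×31 + 354×4 = 423 + 413 + 248 + 1416 = 2500
ΣP(Q1 2022)·Q(Q1 2022) = 3×141 + 10×59 + 7×31 + 335×4 = 423 + 590 + 217 + 1340 = 2570
Index = 2500 / 2570 × 100 = 97.2763

97.28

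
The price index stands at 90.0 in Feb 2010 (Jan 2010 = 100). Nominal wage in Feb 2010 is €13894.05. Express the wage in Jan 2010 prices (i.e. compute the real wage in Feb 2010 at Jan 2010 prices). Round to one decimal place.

15437.8

Real = Nominal ÷ (Index/100) = 13894.05 ÷ (90.0/100)
     = 13894.05 ÷ 0.900 = 15437.8333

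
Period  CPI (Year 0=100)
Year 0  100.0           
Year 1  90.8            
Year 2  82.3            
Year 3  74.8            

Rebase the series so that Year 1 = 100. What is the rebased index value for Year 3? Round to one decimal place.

Rebased(Year 3) = 74.8 / 90.8 × 100 = 82.3789

82.4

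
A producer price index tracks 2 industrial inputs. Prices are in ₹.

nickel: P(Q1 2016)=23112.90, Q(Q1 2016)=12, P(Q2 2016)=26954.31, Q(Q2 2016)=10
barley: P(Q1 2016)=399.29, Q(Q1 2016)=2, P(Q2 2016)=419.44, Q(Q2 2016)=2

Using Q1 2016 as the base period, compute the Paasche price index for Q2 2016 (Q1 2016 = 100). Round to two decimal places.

116.58

Paasche price index uses current-period quantities as weights.
ΣP(Q2 2016)·Q(Q2 2016) = 26954.31×10 + 419.44×2 = 269543.1 + 838.88 = 270381.98
ΣP(Q1 2016)·Q(Q2 2016) = 23112.90×10 + 399.29×2 = 231129 + 798.58 = 231927.58
Index = 270381.98 / 231927.58 × 100 = 116.5803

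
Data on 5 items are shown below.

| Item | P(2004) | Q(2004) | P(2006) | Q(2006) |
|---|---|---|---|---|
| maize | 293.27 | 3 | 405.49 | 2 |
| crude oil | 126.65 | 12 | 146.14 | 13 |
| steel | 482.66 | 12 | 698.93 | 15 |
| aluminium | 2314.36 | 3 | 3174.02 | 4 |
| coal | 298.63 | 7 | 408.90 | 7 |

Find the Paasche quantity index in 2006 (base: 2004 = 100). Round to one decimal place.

Paasche quantity index uses current-period prices as weights.
ΣP(2006)·Q(2006) = 405.49×2 + 146.14×13 + 698.93×15 + 3174.02×4 + 408.90×7 = 810.98 + 1899.82 + 10483.95 + 12696.08 + 2862.3 = 28753.13
ΣP(2006)·Q(2004) = 405.49×3 + 146.14×12 + 698.93×12 + 3174.02×3 + 408.90×7 = 1216.47 + 1753.68 + 8387.16 + 9522.06 + 2862.3 = 23741.67
Index = 28753.13 / 23741.67 × 100 = 121.1083

121.1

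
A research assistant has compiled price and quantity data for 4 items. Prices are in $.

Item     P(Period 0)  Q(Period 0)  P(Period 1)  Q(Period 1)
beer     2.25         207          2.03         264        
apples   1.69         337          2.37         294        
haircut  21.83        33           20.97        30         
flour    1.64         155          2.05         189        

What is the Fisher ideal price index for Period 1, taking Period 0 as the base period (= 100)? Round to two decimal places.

Laspeyres component (base-period weights):
ΣP(Period 1)Q(Period 0) = 2.03×207 + 2.37×337 + 20.97×33 + 2.05×155 = 420.21 + 798.69 + 692.01 + 317.75 = 2228.66
ΣP(Period 0)Q(Period 0) = 2.25×207 + 1.69×337 + 21.83×33 + 1.64×155 = 465.75 + 569.53 + 720.39 + 254.2 = 2009.87
L = 2228.66 / 2009.87 × 100 = 110.8858
Paasche component (current-period weights):
ΣP(Period 1)Q(Period 1) = 2.03×264 + 2.37×294 + 20.97×30 + 2.05×189 = 535.92 + 696.78 + 629.1 + 387.45 = 2249.25
ΣP(Period 0)Q(Period 1) = 2.25×264 + 1.69×294 + 21.83×30 + 1.64×189 = 594 + 496.86 + 654.9 + 309.96 = 2055.72
P = 2249.25 / 2055.72 × 100 = 109.4142
Fisher = √(L × P) = √(110.8858 × 109.4142) = 110.1475

110.15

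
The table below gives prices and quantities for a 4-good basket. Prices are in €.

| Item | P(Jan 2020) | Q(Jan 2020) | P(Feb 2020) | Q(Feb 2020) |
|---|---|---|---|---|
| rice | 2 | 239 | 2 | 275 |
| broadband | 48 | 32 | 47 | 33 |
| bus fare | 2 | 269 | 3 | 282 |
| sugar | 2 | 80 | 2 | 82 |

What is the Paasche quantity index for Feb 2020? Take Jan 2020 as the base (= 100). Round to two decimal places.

Paasche quantity index uses current-period prices as weights.
ΣP(Feb 2020)·Q(Feb 2020) = 2×275 + 47×33 + 3×282 + 2×82 = 550 + 1551 + 846 + 164 = 3111
ΣP(Feb 2020)·Q(Jan 2020) = 2×239 + 47×32 + 3×269 + 2×80 = 478 + 1504 + 807 + 160 = 2949
Index = 3111 / 2949 × 100 = 105.4934

105.49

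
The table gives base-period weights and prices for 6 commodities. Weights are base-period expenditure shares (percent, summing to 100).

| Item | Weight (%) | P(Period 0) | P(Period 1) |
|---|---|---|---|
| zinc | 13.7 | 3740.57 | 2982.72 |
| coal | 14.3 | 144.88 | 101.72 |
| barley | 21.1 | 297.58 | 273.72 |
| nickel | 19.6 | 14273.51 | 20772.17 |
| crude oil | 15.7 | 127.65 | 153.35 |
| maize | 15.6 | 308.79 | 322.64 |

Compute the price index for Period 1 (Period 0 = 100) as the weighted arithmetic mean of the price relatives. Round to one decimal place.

104.1

zinc: 13.7 × (2982.72/3740.57) = 13.7 × 0.797397 = 10.9243
coal: 14.3 × (101.72/144.88) = 14.3 × 0.702098 = 10.0400
barley: 21.1 × (273.72/297.58) = 21.1 × 0.919820 = 19.4082
nickel: 19.6 × (20772.17/14273.51) = 19.6 × 1.455295 = 28.5238
crude oil: 15.7 × (153.35/127.65) = 15.7 × 1.201332 = 18.8609
maize: 15.6 × (322.64/308.79) = 15.6 × 1.044852 = 16.2997
Index = Σ wᵢ·(p₁ᵢ/p₀ᵢ) = 10.9243 + 10.0400 + 19.4082 + 28.5238 + 18.8609 + 16.2997 = 104.0569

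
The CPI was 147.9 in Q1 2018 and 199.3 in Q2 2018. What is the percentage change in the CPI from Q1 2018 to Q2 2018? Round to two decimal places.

34.75%

Change = (199.3 − 147.9) / 147.9 × 100
       = 51.4 / 147.9 × 100 = 34.7532%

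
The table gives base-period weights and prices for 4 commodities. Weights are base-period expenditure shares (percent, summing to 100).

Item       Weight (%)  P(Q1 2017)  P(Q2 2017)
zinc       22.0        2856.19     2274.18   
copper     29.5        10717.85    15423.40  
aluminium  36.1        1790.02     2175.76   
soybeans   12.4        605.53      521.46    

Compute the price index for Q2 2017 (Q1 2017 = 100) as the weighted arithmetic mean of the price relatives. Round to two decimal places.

114.53

zinc: 22.0 × (2274.18/2856.19) = 22.0 × 0.796229 = 17.5170
copper: 29.5 × (15423.40/10717.85) = 29.5 × 1.439039 = 42.4516
aluminium: 36.1 × (2175.76/1790.02) = 36.1 × 1.215495 = 43.8794
soybeans: 12.4 × (521.46/605.53) = 12.4 × 0.861163 = 10.6784
Index = Σ wᵢ·(p₁ᵢ/p₀ᵢ) = 17.5170 + 42.4516 + 43.8794 + 10.6784 = 114.5264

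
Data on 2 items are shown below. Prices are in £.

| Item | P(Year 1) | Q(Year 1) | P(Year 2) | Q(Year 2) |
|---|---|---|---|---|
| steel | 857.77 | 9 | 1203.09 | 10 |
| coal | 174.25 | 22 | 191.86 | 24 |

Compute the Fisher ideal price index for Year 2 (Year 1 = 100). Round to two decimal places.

130.31

Laspeyres component (base-period weights):
ΣP(Year 2)Q(Year 1) = 1203.09×9 + 191.86×22 = 10827.81 + 4220.92 = 15048.73
ΣP(Year 1)Q(Year 1) = 857.77×9 + 174.25×22 = 7719.93 + 3833.5 = 11553.43
L = 15048.73 / 11553.43 × 100 = 130.2534
Paasche component (current-period weights):
ΣP(Year 2)Q(Year 2) = 1203.09×10 + 191.86×24 = 12030.9 + 4604.64 = 16635.54
ΣP(Year 1)Q(Year 2) = 857.77×10 + 174.25×24 = 8577.7 + 4182 = 12759.7
P = 16635.54 / 12759.7 × 100 = 130.3756
Fisher = √(L × P) = √(130.2534 × 130.3756) = 130.3145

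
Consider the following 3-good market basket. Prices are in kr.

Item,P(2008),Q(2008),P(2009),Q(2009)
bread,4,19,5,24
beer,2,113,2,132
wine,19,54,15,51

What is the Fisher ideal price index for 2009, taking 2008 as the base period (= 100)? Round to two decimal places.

Laspeyres component (base-period weights):
ΣP(2009)Q(2008) = 5×19 + 2×113 + 15×54 = 95 + 226 + 810 = 1131
ΣP(2008)Q(2008) = 4×19 + 2×113 + 19×54 = 76 + 226 + 1026 = 1328
L = 1131 / 1328 × 100 = 85.1657
Paasche component (current-period weights):
ΣP(2009)Q(2009) = 5×24 + 2×132 + 15×51 = 120 + 264 + 765 = 1149
ΣP(2008)Q(2009) = 4×24 + 2×132 + 19×51 = 96 + 264 + 969 = 1329
P = 1149 / 1329 × 100 = 86.4560
Fisher = √(L × P) = √(85.1657 × 86.4560) = 85.8084

85.81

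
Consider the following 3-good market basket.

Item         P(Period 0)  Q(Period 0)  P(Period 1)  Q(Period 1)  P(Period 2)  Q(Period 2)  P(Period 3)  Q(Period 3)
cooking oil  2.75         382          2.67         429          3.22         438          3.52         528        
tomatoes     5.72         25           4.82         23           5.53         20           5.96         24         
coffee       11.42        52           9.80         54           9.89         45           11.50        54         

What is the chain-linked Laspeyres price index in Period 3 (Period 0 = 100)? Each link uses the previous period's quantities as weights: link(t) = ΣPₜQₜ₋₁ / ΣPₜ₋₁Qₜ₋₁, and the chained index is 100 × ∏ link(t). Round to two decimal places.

117.03

Link Period 0→Period 1:
ΣP(Period 1)Q(Period 0) = 2.67×382 + 4.82×25 + 9.80×52 = 1019.94 + 120.5 + 509.6 = 1650.04
ΣP(Period 0)Q(Period 0) = 2.75×382 + 5.72×25 + 11.42×52 = 1050.5 + 143 + 593.84 = 1787.34
link = 1650.04/1787.34 = 0.923182
Link Period 1→Period 2:
ΣP(Period 2)Q(Period 1) = 3.22×429 + 5.53×23 + 9.89×54 = 1381.38 + 127.19 + 534.06 = 2042.63
ΣP(Period 1)Q(Period 1) = 2.67×429 + 4.82×23 + 9.80×54 = 1145.43 + 110.86 + 529.2 = 1785.49
link = 2042.63/1785.49 = 1.144016
Link Period 2→Period 3:
ΣP(Period 3)Q(Period 2) = 3.52×438 + 5.96×20 + 11.50×45 = 1541.76 + 119.2 + 517.5 = 2178.46
ΣP(Period 2)Q(Period 2) = 3.22×438 + 5.53×20 + 9.89×45 = 1410.36 + 110.6 + 445.05 = 1966.01
link = 2178.46/1966.01 = 1.108062
Chained index = 100 × 0.923182 × 1.144016 × 1.108062 = 117.0263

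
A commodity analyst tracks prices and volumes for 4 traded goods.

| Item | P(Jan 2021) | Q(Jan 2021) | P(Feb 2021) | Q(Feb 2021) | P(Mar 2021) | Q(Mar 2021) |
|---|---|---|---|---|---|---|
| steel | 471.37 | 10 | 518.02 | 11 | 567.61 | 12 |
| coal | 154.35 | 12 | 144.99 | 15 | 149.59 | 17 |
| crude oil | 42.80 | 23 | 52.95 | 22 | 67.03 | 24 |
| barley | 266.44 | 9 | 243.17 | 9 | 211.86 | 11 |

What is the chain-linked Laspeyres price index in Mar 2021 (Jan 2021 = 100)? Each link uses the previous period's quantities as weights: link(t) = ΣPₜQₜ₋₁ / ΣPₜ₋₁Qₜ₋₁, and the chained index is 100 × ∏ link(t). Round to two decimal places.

Link Jan 2021→Feb 2021:
ΣP(Feb 2021)Q(Jan 2021) = 518.02×10 + 144.99×12 + 52.95×23 + 243.17×9 = 5180.2 + 1739.88 + 1217.85 + 2188.53 = 10326.46
ΣP(Jan 2021)Q(Jan 2021) = 471.37×10 + 154.35×12 + 42.80×23 + 266.44×9 = 4713.7 + 1852.2 + 984.4 + 2397.96 = 9948.26
link = 10326.46/9948.26 = 1.038017
Link Feb 2021→Mar 2021:
ΣP(Mar 2021)Q(Feb 2021) = 567.61×11 + 149.59×15 + 67.03×22 + 211.86×9 = 6243.71 + 2243.85 + 1474.66 + 1906.74 = 11868.96
ΣP(Feb 2021)Q(Feb 2021) = 518.02×11 + 144.99×15 + 52.95×22 + 243.17×9 = 5698.22 + 2174.85 + 1164.9 + 2188.53 = 11226.5
link = 11868.96/11226.5 = 1.057227
Chained index = 100 × 1.038017 × 1.057227 = 109.7419

109.74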